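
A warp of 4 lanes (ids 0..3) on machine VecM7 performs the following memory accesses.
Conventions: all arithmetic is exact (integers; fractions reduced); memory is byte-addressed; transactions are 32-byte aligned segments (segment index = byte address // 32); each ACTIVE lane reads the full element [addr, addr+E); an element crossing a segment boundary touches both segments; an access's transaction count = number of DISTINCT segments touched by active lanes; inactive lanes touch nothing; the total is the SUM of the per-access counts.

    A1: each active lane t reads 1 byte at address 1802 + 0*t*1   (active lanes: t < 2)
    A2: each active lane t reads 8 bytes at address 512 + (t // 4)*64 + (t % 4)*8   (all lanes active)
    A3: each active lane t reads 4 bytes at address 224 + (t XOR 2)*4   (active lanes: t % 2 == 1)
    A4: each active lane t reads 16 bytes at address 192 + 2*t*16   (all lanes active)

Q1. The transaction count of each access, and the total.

A1: 1 transaction
A2: 1 transaction
A3: 1 transaction
A4: 4 transactions

Answer: 1,1,1,4; total 7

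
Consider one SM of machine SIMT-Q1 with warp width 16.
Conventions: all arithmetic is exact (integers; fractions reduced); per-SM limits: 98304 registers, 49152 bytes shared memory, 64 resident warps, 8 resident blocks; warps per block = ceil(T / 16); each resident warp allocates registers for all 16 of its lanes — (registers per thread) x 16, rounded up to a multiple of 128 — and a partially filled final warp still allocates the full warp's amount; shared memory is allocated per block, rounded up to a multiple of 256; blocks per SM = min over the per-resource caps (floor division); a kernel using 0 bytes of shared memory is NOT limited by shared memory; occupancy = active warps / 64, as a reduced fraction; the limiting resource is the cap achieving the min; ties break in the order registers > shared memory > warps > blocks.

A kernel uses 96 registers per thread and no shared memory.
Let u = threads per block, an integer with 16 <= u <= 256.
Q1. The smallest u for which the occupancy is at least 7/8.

Answer: u = 97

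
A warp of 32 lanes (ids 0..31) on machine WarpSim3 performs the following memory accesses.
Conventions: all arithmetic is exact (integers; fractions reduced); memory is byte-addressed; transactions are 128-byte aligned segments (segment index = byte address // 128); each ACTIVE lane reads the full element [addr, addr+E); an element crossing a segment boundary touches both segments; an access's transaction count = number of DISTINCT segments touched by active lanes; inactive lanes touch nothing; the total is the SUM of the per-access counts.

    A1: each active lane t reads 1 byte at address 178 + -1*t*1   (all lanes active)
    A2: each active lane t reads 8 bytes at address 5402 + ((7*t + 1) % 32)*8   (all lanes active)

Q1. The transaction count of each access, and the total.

A1: 1 transaction
A2: 3 transactions

Answer: 1,3; total 4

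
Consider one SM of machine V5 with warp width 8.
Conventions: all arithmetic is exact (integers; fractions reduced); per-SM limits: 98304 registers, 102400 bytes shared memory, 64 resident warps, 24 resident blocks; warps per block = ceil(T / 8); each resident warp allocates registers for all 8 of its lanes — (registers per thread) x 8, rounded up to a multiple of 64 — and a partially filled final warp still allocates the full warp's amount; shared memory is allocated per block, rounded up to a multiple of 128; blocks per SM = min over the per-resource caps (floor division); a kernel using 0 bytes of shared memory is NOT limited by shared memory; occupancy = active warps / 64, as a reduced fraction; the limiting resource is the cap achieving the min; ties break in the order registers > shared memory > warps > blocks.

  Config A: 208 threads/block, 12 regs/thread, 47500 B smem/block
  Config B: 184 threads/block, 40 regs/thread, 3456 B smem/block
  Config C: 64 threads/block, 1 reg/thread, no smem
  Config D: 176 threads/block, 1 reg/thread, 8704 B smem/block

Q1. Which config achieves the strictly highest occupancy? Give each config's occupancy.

occupancies: A 13/16, B 23/32, C 1, D 11/16

Answer: C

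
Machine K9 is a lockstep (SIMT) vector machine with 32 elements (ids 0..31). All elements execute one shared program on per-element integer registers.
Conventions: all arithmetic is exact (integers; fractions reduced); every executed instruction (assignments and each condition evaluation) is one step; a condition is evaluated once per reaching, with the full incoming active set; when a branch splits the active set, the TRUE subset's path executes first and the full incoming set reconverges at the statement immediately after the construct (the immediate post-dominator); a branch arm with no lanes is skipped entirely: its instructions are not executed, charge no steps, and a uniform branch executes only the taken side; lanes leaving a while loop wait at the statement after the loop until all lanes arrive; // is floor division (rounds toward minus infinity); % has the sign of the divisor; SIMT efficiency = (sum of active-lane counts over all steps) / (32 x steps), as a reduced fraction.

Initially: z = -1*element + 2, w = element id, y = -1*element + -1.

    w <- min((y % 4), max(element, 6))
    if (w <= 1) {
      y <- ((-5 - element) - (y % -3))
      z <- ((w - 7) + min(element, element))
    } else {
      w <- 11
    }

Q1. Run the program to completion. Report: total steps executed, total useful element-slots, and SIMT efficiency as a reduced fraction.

Answer: 5 steps, 112 useful, 7/10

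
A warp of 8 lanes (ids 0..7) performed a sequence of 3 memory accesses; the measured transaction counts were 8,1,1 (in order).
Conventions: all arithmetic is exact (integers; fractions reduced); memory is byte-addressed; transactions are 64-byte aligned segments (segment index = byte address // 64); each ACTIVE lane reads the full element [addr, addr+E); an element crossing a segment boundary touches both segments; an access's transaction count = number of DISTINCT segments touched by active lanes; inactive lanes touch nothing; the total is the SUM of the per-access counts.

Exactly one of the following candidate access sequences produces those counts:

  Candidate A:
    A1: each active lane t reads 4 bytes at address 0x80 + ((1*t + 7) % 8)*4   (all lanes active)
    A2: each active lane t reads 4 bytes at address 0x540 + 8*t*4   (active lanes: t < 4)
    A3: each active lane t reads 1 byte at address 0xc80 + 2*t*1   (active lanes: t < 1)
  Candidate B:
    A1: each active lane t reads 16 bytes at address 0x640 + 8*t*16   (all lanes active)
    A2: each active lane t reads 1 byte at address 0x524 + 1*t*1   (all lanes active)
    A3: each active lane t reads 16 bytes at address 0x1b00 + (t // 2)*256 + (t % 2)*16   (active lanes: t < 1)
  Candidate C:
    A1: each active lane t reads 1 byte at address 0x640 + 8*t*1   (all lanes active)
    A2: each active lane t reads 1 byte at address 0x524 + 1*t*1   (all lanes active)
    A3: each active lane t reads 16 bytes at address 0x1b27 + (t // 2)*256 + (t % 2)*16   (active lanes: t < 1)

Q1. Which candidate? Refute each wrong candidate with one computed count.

A: A1 gives 1 transaction, not 8
C: A1 gives 1 transaction, not 8
B: all counts match (8,1,1)

Answer: B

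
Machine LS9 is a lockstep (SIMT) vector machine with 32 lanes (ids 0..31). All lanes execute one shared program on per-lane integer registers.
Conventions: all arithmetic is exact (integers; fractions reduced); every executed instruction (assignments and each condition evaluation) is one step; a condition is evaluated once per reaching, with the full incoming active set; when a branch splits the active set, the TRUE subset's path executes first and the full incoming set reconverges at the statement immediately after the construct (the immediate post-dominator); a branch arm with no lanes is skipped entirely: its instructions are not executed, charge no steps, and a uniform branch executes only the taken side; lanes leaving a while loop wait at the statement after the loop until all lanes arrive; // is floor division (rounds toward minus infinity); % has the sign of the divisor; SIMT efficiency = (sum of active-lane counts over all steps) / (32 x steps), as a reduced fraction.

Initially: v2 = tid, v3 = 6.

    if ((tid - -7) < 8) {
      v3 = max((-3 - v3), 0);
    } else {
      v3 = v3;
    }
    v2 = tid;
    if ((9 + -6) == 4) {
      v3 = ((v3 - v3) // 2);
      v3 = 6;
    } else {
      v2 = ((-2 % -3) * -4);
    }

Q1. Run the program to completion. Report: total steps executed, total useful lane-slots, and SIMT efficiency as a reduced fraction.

Answer: 6 steps, 160 useful, 5/6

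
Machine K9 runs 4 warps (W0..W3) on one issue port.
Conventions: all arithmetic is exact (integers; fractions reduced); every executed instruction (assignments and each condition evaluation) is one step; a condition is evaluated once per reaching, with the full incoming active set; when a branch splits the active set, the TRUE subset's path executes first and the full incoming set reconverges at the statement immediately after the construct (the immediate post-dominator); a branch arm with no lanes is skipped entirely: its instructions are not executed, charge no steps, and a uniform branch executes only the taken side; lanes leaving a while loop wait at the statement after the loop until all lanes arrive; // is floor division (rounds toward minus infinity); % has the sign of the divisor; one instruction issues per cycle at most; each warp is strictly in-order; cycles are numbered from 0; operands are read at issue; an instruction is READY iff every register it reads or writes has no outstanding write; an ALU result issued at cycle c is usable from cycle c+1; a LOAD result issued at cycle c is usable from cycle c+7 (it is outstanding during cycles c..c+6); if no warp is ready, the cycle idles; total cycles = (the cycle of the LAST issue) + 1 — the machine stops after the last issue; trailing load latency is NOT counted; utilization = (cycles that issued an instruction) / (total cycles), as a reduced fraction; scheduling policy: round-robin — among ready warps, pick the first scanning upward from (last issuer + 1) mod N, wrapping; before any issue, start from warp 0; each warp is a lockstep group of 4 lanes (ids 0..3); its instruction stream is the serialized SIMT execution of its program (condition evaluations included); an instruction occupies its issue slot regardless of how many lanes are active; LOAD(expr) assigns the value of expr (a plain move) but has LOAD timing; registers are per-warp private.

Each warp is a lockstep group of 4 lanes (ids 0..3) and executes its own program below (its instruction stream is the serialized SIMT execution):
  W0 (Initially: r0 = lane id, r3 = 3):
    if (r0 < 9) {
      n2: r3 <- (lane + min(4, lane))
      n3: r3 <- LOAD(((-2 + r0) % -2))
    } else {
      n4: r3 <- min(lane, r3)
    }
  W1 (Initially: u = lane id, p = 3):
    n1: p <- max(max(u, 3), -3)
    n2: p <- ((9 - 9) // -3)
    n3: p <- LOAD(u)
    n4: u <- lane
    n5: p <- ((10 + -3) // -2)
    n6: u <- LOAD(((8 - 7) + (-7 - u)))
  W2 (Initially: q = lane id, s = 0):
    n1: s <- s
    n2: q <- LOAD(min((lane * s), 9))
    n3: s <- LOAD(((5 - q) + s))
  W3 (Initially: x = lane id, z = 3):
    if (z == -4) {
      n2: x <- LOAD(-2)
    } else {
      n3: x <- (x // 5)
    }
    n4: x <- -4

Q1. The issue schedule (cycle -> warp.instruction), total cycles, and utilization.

cycle 0: W0.I0
cycle 1: W1.I0
cycle 2: W2.I0
cycle 3: W3.I0
cycle 4: W0.I1
cycle 5: W1.I1
cycle 6: W2.I1
cycle 7: W3.I1
cycle 8: W0.I2
cycle 9: W1.I2
cycle 10: W3.I2
cycle 11: W1.I3
cycle 12: idle
cycle 13: W2.I2
cycle 14: idle
cycle 15: idle
cycle 16: W1.I4
cycle 17: W1.I5

Answer: 18 cycles, utilization 5/6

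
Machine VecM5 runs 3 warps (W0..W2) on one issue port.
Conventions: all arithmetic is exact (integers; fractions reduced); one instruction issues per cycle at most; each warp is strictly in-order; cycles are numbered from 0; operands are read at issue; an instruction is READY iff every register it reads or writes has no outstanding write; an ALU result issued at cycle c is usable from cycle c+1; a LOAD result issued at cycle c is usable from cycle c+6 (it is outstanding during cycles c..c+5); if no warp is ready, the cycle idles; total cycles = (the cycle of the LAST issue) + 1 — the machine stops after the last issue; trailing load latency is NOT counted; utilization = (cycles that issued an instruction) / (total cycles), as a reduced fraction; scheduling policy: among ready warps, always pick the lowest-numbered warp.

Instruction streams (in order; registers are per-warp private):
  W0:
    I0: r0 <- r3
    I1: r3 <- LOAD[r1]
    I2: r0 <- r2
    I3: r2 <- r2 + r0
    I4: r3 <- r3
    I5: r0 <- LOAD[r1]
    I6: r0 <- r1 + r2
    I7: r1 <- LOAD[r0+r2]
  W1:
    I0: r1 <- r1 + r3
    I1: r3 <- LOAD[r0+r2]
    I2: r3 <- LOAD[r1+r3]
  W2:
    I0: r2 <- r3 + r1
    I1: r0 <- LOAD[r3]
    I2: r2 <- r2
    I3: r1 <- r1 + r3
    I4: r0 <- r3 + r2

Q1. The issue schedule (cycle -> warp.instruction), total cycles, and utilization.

cycle 0: W0.I0
cycle 1: W0.I1
cycle 2: W0.I2
cycle 3: W0.I3
cycle 4: W1.I0
cycle 5: W1.I1
cycle 6: W2.I0
cycle 7: W0.I4
cycle 8: W0.I5
cycle 9: W2.I1
cycle 10: W2.I2
cycle 11: W1.I2
cycle 12: W2.I3
cycle 13: idle
cycle 14: W0.I6
cycle 15: W0.I7
cycle 16: W2.I4

Answer: 17 cycles, utilization 16/17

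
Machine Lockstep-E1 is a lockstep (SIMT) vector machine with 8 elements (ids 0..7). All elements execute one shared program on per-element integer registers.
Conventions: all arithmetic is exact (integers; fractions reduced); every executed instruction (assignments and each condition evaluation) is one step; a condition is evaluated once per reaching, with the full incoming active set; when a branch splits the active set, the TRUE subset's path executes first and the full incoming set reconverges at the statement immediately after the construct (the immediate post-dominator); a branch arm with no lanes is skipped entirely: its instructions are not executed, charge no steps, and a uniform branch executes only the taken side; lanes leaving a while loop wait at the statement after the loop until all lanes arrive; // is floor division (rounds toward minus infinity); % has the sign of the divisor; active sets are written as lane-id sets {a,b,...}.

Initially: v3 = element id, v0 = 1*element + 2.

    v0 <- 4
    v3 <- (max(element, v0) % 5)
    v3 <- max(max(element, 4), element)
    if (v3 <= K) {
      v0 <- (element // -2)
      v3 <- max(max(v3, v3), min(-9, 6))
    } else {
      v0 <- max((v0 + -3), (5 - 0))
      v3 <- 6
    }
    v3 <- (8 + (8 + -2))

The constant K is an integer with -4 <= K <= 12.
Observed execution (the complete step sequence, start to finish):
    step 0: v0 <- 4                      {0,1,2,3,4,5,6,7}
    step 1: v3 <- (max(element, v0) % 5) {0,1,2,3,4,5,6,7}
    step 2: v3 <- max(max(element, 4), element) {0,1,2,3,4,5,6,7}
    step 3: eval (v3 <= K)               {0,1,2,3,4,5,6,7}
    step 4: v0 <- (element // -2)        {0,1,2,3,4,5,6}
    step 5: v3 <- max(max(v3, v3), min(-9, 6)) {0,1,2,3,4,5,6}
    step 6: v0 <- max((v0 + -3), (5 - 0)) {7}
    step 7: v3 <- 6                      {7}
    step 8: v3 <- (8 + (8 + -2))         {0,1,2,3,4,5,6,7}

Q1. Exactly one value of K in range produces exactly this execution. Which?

Answer: K = 6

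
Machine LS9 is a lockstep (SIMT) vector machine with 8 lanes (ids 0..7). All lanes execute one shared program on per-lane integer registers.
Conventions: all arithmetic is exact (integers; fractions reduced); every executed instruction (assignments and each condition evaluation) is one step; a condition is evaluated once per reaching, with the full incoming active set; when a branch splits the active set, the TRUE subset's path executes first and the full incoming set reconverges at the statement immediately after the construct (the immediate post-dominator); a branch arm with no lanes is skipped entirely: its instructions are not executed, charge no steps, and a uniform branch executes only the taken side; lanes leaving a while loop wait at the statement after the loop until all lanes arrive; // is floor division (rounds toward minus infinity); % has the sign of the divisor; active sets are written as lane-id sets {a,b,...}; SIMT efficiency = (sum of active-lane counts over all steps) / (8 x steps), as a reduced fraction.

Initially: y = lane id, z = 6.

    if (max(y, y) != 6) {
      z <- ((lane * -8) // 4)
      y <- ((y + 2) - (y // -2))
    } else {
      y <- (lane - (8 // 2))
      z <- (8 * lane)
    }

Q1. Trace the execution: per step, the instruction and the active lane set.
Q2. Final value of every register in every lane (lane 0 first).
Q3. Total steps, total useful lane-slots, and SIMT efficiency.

step 0: eval (max(y, y) != 6)        {0,1,2,3,4,5,6,7}
step 1: z <- ((lane * -8) // 4)      {0,1,2,3,4,5,7}
step 2: y <- ((y + 2) - (y // -2))   {0,1,2,3,4,5,7}
step 3: y <- (lane - (8 // 2))       {6}
step 4: z <- (8 * lane)              {6}

Answer: 5 steps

y: 2,4,5,7,8,10,2,13
z: 0,-2,-4,-6,-8,-10,48,-14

steps = 5; useful = 24; efficiency = 24/40 = 3/5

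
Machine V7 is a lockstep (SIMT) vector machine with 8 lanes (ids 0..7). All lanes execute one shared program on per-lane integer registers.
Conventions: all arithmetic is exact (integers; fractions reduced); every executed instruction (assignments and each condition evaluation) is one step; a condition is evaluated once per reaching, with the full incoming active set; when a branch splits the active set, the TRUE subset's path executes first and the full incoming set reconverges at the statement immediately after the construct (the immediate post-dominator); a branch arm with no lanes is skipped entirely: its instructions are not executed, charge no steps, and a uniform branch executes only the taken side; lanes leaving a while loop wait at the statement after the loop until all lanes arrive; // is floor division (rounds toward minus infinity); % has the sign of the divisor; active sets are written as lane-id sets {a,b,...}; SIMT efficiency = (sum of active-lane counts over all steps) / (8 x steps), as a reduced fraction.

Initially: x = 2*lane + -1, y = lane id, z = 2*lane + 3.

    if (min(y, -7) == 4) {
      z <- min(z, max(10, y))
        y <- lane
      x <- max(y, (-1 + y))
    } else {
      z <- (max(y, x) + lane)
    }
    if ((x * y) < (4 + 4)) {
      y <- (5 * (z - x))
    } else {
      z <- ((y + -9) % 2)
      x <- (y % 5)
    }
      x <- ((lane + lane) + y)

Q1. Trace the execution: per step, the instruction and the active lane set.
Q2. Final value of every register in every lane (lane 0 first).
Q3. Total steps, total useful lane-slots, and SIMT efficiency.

step 0: eval (min(y, -7) == 4)       {0,1,2,3,4,5,6,7}
step 1: z <- (max(y, x) + lane)      {0,1,2,3,4,5,6,7}
step 2: eval ((x * y) < (4 + 4))     {0,1,2,3,4,5,6,7}
step 3: y <- (5 * (z - x))           {0,1,2}
step 4: z <- ((y + -9) % 2)          {3,4,5,6,7}
step 5: x <- (y % 5)                 {3,4,5,6,7}
step 6: x <- ((lane + lane) + y)     {0,1,2,3,4,5,6,7}

Answer: 7 steps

x: 5,7,14,9,12,15,18,21
y: 5,5,10,3,4,5,6,7
z: 0,2,5,0,1,0,1,0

steps = 7; useful = 45; efficiency = 45/56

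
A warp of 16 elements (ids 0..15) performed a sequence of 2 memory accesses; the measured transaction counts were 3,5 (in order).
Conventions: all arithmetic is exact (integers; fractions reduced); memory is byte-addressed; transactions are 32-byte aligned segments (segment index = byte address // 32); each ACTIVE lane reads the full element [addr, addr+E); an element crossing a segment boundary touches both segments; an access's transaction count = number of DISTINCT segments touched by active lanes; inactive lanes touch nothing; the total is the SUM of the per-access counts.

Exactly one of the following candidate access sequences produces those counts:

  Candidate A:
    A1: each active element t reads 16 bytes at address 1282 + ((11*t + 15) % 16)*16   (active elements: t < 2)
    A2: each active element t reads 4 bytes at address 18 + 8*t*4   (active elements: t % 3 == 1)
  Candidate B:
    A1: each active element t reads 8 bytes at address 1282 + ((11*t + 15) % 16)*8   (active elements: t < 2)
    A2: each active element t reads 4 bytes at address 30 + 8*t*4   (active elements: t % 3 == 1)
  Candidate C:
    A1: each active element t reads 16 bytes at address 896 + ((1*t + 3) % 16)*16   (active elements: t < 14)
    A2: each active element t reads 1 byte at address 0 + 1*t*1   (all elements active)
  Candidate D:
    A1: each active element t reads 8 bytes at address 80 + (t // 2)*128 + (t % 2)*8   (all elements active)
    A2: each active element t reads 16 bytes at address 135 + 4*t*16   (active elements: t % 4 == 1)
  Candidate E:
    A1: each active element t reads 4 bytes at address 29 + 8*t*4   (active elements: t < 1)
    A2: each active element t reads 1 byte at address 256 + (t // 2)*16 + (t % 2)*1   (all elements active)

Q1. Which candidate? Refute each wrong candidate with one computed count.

B: A2 gives 10 transactions, not 5
C: A1 gives 8 transactions, not 3
D: A1 gives 8 transactions, not 3
E: A1 gives 2 transactions, not 3
A: all counts match (3,5)

Answer: A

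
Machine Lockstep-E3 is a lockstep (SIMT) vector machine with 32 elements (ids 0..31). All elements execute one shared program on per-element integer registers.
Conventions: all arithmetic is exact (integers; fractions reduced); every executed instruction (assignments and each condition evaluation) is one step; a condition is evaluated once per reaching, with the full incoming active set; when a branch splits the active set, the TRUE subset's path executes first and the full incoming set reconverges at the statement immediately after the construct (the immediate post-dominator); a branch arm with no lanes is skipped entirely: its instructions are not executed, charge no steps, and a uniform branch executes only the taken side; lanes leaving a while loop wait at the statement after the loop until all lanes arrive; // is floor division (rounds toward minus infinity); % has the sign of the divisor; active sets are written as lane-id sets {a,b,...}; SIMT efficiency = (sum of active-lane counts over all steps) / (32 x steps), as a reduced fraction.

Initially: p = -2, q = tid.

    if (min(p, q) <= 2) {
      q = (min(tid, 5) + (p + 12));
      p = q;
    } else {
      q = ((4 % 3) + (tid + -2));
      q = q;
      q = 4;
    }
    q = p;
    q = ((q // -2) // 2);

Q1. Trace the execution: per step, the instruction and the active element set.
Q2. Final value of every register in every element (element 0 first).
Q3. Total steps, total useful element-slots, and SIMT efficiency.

step 0: eval (min(p, q) <= 2)        {0,1,2,3,4,5,6,7,8,9,10,11,12,13,14,15,16,17,18,19,20,21,22,23,24,25,26,27,28,29,30,31}
step 1: q <- (min(tid, 5) + (p + 12)) {0,1,2,3,4,5,6,7,8,9,10,11,12,13,14,15,16,17,18,19,20,21,22,23,24,25,26,27,28,29,30,31}
step 2: p <- q                       {0,1,2,3,4,5,6,7,8,9,10,11,12,13,14,15,16,17,18,19,20,21,22,23,24,25,26,27,28,29,30,31}
step 3: q <- p                       {0,1,2,3,4,5,6,7,8,9,10,11,12,13,14,15,16,17,18,19,20,21,22,23,24,25,26,27,28,29,30,31}
step 4: q <- ((q // -2) // 2)        {0,1,2,3,4,5,6,7,8,9,10,11,12,13,14,15,16,17,18,19,20,21,22,23,24,25,26,27,28,29,30,31}

Answer: 5 steps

p: 10,11,12,13,14,15,15,15,15,15,15,15,15,15,15,15,15,15,15,15,15,15,15,15,15,15,15,15,15,15,15,15
q: -3,-3,-3,-4,-4,-4,-4,-4,-4,-4,-4,-4,-4,-4,-4,-4,-4,-4,-4,-4,-4,-4,-4,-4,-4,-4,-4,-4,-4,-4,-4,-4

steps = 5; useful = 160; efficiency = 160/160 = 1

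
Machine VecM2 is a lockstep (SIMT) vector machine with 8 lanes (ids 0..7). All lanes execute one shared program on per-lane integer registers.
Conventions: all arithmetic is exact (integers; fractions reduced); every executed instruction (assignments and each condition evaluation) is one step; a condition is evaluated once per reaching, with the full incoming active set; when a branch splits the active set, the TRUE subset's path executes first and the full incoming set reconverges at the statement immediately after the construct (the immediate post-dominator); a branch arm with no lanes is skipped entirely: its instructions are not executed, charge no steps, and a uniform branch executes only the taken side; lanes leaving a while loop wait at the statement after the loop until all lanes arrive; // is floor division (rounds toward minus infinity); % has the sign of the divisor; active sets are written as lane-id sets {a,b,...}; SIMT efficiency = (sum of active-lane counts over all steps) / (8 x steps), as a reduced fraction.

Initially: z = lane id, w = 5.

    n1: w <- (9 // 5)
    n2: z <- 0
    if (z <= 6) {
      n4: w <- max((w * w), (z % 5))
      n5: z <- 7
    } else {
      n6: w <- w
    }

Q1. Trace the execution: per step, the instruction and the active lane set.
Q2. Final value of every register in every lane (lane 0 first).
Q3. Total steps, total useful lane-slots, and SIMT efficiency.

step 0: w <- (9 // 5)                {0,1,2,3,4,5,6,7}
step 1: z <- 0                       {0,1,2,3,4,5,6,7}
step 2: eval (z <= 6)                {0,1,2,3,4,5,6,7}
step 3: w <- max((w * w), (z % 5))   {0,1,2,3,4,5,6,7}
step 4: z <- 7                       {0,1,2,3,4,5,6,7}

Answer: 5 steps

z: 7,7,7,7,7,7,7,7
w: 1,1,1,1,1,1,1,1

steps = 5; useful = 40; efficiency = 40/40 = 1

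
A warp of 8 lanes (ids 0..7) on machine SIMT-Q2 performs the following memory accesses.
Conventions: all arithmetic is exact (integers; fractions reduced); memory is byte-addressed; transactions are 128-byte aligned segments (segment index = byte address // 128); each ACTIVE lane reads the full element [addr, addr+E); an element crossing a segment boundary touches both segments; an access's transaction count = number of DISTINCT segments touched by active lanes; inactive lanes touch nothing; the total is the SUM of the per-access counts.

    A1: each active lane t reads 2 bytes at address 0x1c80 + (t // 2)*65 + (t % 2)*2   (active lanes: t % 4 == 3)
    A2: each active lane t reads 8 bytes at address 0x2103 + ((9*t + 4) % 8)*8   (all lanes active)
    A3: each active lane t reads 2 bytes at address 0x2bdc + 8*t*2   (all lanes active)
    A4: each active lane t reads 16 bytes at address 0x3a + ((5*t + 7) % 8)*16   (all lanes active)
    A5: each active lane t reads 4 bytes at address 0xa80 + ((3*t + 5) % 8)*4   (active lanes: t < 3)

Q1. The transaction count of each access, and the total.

A1: 2 transactions
A2: 1 transaction
A3: 2 transactions
A4: 2 transactions
A5: 1 transaction

Answer: 2,1,2,2,1; total 8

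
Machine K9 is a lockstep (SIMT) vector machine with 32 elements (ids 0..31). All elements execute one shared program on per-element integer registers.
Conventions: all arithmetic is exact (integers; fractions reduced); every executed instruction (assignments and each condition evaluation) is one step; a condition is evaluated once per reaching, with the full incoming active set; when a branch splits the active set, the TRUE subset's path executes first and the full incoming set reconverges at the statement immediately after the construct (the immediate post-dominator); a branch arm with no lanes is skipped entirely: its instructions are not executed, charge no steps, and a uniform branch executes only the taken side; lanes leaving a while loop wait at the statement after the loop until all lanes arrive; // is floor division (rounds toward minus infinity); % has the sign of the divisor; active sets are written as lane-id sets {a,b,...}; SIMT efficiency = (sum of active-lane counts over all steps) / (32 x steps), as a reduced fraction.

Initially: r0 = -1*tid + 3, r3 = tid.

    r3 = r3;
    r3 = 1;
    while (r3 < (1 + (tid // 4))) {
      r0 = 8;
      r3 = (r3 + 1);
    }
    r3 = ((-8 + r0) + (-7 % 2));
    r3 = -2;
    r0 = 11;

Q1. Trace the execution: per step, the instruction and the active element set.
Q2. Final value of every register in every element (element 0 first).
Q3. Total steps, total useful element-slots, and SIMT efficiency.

step 0: r3 <- r3                     {0,1,2,3,4,5,6,7,8,9,10,11,12,13,14,15,16,17,18,19,20,21,22,23,24,25,26,27,28,29,30,31}
step 1: r3 <- 1                      {0,1,2,3,4,5,6,7,8,9,10,11,12,13,14,15,16,17,18,19,20,21,22,23,24,25,26,27,28,29,30,31}
step 2: eval (r3 < (1 + (tid // 4))) {0,1,2,3,4,5,6,7,8,9,10,11,12,13,14,15,16,17,18,19,20,21,22,23,24,25,26,27,28,29,30,31}
step 3: r0 <- 8                      {4,5,6,7,8,9,10,11,12,13,14,15,16,17,18,19,20,21,22,23,24,25,26,27,28,29,30,31}
step 4: r3 <- (r3 + 1)               {4,5,6,7,8,9,10,11,12,13,14,15,16,17,18,19,20,21,22,23,24,25,26,27,28,29,30,31}
step 5: eval (r3 < (1 + (tid // 4))) {4,5,6,7,8,9,10,11,12,13,14,15,16,17,18,19,20,21,22,23,24,25,26,27,28,29,30,31}
step 6: r0 <- 8                      {8,9,10,11,12,13,14,15,16,17,18,19,20,21,22,23,24,25,26,27,28,29,30,31}
step 7: r3 <- (r3 + 1)               {8,9,10,11,12,13,14,15,16,17,18,19,20,21,22,23,24,25,26,27,28,29,30,31}
step 8: eval (r3 < (1 + (tid // 4))) {8,9,10,11,12,13,14,15,16,17,18,19,20,21,22,23,24,25,26,27,28,29,30,31}
step 9: r0 <- 8                      {12,13,14,15,16,17,18,19,20,21,22,23,24,25,26,27,28,29,30,31}
step 10: r3 <- (r3 + 1)               {12,13,14,15,16,17,18,19,20,21,22,23,24,25,26,27,28,29,30,31}
step 11: eval (r3 < (1 + (tid // 4))) {12,13,14,15,16,17,18,19,20,21,22,23,24,25,26,27,28,29,30,31}
step 12: r0 <- 8                      {16,17,18,19,20,21,22,23,24,25,26,27,28,29,30,31}
step 13: r3 <- (r3 + 1)               {16,17,18,19,20,21,22,23,24,25,26,27,28,29,30,31}
step 14: eval (r3 < (1 + (tid // 4))) {16,17,18,19,20,21,22,23,24,25,26,27,28,29,30,31}
step 15: r0 <- 8                      {20,21,22,23,24,25,26,27,28,29,30,31}
step 16: r3 <- (r3 + 1)               {20,21,22,23,24,25,26,27,28,29,30,31}
step 17: eval (r3 < (1 + (tid // 4))) {20,21,22,23,24,25,26,27,28,29,30,31}
step 18: r0 <- 8                      {24,25,26,27,28,29,30,31}
step 19: r3 <- (r3 + 1)               {24,25,26,27,28,29,30,31}
step 20: eval (r3 < (1 + (tid // 4))) {24,25,26,27,28,29,30,31}
step 21: r0 <- 8                      {28,29,30,31}
step 22: r3 <- (r3 + 1)               {28,29,30,31}
step 23: eval (r3 < (1 + (tid // 4))) {28,29,30,31}
step 24: r3 <- ((-8 + r0) + (-7 % 2)) {0,1,2,3,4,5,6,7,8,9,10,11,12,13,14,15,16,17,18,19,20,21,22,23,24,25,26,27,28,29,30,31}
step 25: r3 <- -2                     {0,1,2,3,4,5,6,7,8,9,10,11,12,13,14,15,16,17,18,19,20,21,22,23,24,25,26,27,28,29,30,31}
step 26: r0 <- 11                     {0,1,2,3,4,5,6,7,8,9,10,11,12,13,14,15,16,17,18,19,20,21,22,23,24,25,26,27,28,29,30,31}

Answer: 27 steps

r0: 11,11,11,11,11,11,11,11,11,11,11,11,11,11,11,11,11,11,11,11,11,11,11,11,11,11,11,11,11,11,11,11
r3: -2,-2,-2,-2,-2,-2,-2,-2,-2,-2,-2,-2,-2,-2,-2,-2,-2,-2,-2,-2,-2,-2,-2,-2,-2,-2,-2,-2,-2,-2,-2,-2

steps = 27; useful = 528; efficiency = 528/864 = 11/18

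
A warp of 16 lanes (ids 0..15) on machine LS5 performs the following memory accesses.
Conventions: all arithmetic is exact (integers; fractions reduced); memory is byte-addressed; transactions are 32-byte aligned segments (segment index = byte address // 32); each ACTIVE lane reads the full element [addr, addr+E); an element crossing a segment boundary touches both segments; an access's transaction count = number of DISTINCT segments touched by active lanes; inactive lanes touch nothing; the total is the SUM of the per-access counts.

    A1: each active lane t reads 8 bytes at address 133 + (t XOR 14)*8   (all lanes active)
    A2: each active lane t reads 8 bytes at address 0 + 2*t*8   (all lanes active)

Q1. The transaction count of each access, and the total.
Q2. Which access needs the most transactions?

A1: 5 transactions
A2: 8 transactions

Answer: 5,8; total 13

Answer: A2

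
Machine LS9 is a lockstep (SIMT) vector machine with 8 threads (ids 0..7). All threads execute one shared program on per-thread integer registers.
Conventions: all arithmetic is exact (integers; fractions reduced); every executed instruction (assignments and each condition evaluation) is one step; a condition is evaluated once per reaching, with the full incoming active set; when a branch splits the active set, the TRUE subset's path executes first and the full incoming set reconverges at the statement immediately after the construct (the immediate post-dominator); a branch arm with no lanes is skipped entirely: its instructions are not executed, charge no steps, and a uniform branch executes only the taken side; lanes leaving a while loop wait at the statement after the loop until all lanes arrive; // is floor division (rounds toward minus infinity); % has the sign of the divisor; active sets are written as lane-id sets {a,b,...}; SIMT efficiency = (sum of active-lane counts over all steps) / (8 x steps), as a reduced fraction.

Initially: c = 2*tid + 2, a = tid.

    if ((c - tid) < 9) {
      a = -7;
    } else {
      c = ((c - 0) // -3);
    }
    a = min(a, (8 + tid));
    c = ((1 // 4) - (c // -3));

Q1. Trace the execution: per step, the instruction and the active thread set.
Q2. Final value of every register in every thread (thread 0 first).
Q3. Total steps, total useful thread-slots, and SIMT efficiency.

step 0: eval ((c - tid) < 9)         {0,1,2,3,4,5,6,7}
step 1: a <- -7                      {0,1,2,3,4,5,6}
step 2: c <- ((c - 0) // -3)         {7}
step 3: a <- min(a, (8 + tid))       {0,1,2,3,4,5,6,7}
step 4: c <- ((1 // 4) - (c // -3))  {0,1,2,3,4,5,6,7}

Answer: 5 steps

c: 1,2,2,3,4,4,5,-2
a: -7,-7,-7,-7,-7,-7,-7,7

steps = 5; useful = 32; efficiency = 32/40 = 4/5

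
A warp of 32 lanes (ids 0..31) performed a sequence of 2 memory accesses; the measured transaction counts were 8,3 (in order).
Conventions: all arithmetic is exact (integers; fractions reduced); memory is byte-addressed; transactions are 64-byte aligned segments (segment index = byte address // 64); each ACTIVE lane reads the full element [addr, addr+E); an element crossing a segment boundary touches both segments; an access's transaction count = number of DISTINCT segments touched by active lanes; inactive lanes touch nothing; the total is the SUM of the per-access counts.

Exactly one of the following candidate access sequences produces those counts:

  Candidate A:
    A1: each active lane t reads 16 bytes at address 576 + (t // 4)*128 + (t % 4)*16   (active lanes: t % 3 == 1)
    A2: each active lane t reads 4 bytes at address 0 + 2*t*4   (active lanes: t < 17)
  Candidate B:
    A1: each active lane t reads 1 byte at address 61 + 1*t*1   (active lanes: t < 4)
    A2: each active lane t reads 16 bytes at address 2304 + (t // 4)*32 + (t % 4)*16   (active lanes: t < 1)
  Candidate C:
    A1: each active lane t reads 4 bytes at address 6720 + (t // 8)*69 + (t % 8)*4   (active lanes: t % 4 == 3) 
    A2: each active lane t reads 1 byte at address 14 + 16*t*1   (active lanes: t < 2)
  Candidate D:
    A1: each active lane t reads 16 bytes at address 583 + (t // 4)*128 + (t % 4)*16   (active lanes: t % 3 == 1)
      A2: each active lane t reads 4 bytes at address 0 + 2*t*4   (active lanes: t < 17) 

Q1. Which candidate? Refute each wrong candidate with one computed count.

B: A1 gives 2 transactions, not 8
C: A1 gives 4 transactions, not 8
D: A1 gives 11 transactions, not 8
A: all counts match (8,3)

Answer: A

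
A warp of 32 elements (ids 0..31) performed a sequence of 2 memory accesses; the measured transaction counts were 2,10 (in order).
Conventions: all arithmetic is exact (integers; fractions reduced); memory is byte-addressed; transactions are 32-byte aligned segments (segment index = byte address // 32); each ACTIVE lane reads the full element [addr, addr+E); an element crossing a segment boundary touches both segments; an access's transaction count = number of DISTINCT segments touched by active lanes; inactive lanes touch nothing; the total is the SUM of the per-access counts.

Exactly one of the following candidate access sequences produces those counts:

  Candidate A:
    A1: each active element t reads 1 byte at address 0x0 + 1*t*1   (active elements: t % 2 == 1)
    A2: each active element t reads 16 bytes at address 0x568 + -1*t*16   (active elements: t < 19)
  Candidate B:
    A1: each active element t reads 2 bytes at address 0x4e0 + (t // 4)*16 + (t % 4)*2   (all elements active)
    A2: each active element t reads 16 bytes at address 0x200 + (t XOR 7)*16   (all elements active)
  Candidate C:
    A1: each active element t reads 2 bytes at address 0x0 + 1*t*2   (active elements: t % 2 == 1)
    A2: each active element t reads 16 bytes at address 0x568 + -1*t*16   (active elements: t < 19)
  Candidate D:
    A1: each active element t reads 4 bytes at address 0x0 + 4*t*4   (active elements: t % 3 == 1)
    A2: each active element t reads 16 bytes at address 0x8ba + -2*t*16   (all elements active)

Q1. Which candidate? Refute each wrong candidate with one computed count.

A: A1 gives 1 transaction, not 2
B: A1 gives 4 transactions, not 2
D: A1 gives 11 transactions, not 2
C: all counts match (2,10)

Answer: C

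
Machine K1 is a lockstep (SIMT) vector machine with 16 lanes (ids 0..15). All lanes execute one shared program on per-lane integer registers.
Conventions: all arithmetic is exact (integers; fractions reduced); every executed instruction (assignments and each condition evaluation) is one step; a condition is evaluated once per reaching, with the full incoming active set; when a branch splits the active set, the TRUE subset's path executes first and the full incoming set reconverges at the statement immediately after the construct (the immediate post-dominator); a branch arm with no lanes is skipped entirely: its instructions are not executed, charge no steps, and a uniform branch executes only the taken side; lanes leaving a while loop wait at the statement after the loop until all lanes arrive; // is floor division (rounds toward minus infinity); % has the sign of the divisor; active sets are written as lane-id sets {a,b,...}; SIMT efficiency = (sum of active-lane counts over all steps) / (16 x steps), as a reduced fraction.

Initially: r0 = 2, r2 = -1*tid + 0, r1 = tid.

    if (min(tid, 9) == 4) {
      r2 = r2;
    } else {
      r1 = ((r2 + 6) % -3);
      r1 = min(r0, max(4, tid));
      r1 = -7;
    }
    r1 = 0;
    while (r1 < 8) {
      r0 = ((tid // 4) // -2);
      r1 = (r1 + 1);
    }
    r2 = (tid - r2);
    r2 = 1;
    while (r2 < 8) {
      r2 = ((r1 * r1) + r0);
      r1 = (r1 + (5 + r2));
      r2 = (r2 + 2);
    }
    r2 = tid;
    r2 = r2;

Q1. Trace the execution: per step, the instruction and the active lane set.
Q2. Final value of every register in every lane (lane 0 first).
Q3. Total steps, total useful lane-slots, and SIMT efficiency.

step 0: eval (min(tid, 9) == 4)      {0,1,2,3,4,5,6,7,8,9,10,11,12,13,14,15}
step 1: r2 <- r2                     {4}
step 2: r1 <- ((r2 + 6) % -3)        {0,1,2,3,5,6,7,8,9,10,11,12,13,14,15}
step 3: r1 <- min(r0, max(4, tid))   {0,1,2,3,5,6,7,8,9,10,11,12,13,14,15}
step 4: r1 <- -7                     {0,1,2,3,5,6,7,8,9,10,11,12,13,14,15}
step 5: r1 <- 0                      {0,1,2,3,4,5,6,7,8,9,10,11,12,13,14,15}
step 6: eval (r1 < 8)                {0,1,2,3,4,5,6,7,8,9,10,11,12,13,14,15}
step 7: r0 <- ((tid // 4) // -2)     {0,1,2,3,4,5,6,7,8,9,10,11,12,13,14,15}
step 8: r1 <- (r1 + 1)               {0,1,2,3,4,5,6,7,8,9,10,11,12,13,14,15}
step 9: eval (r1 < 8)                {0,1,2,3,4,5,6,7,8,9,10,11,12,13,14,15}
step 10: r0 <- ((tid // 4) // -2)     {0,1,2,3,4,5,6,7,8,9,10,11,12,13,14,15}
step 11: r1 <- (r1 + 1)               {0,1,2,3,4,5,6,7,8,9,10,11,12,13,14,15}
step 12: eval (r1 < 8)                {0,1,2,3,4,5,6,7,8,9,10,11,12,13,14,15}
step 13: r0 <- ((tid // 4) // -2)     {0,1,2,3,4,5,6,7,8,9,10,11,12,13,14,15}
step 14: r1 <- (r1 + 1)               {0,1,2,3,4,5,6,7,8,9,10,11,12,13,14,15}
step 15: eval (r1 < 8)                {0,1,2,3,4,5,6,7,8,9,10,11,12,13,14,15}
step 16: r0 <- ((tid // 4) // -2)     {0,1,2,3,4,5,6,7,8,9,10,11,12,13,14,15}
step 17: r1 <- (r1 + 1)               {0,1,2,3,4,5,6,7,8,9,10,11,12,13,14,15}
step 18: eval (r1 < 8)                {0,1,2,3,4,5,6,7,8,9,10,11,12,13,14,15}
step 19: r0 <- ((tid // 4) // -2)     {0,1,2,3,4,5,6,7,8,9,10,11,12,13,14,15}
step 20: r1 <- (r1 + 1)               {0,1,2,3,4,5,6,7,8,9,10,11,12,13,14,15}
step 21: eval (r1 < 8)                {0,1,2,3,4,5,6,7,8,9,10,11,12,13,14,15}
step 22: r0 <- ((tid // 4) // -2)     {0,1,2,3,4,5,6,7,8,9,10,11,12,13,14,15}
step 23: r1 <- (r1 + 1)               {0,1,2,3,4,5,6,7,8,9,10,11,12,13,14,15}
step 24: eval (r1 < 8)                {0,1,2,3,4,5,6,7,8,9,10,11,12,13,14,15}
step 25: r0 <- ((tid // 4) // -2)     {0,1,2,3,4,5,6,7,8,9,10,11,12,13,14,15}
step 26: r1 <- (r1 + 1)               {0,1,2,3,4,5,6,7,8,9,10,11,12,13,14,15}
step 27: eval (r1 < 8)                {0,1,2,3,4,5,6,7,8,9,10,11,12,13,14,15}
step 28: r0 <- ((tid // 4) // -2)     {0,1,2,3,4,5,6,7,8,9,10,11,12,13,14,15}
step 29: r1 <- (r1 + 1)               {0,1,2,3,4,5,6,7,8,9,10,11,12,13,14,15}
step 30: eval (r1 < 8)                {0,1,2,3,4,5,6,7,8,9,10,11,12,13,14,15}
step 31: r2 <- (tid - r2)             {0,1,2,3,4,5,6,7,8,9,10,11,12,13,14,15}
step 32: r2 <- 1                      {0,1,2,3,4,5,6,7,8,9,10,11,12,13,14,15}
step 33: eval (r2 < 8)                {0,1,2,3,4,5,6,7,8,9,10,11,12,13,14,15}
step 34: r2 <- ((r1 * r1) + r0)       {0,1,2,3,4,5,6,7,8,9,10,11,12,13,14,15}
step 35: r1 <- (r1 + (5 + r2))        {0,1,2,3,4,5,6,7,8,9,10,11,12,13,14,15}
step 36: r2 <- (r2 + 2)               {0,1,2,3,4,5,6,7,8,9,10,11,12,13,14,15}
step 37: eval (r2 < 8)                {0,1,2,3,4,5,6,7,8,9,10,11,12,13,14,15}
step 38: r2 <- tid                    {0,1,2,3,4,5,6,7,8,9,10,11,12,13,14,15}
step 39: r2 <- r2                     {0,1,2,3,4,5,6,7,8,9,10,11,12,13,14,15}

Answer: 40 steps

r0: 0,0,0,0,-1,-1,-1,-1,-1,-1,-1,-1,-2,-2,-2,-2
r2: 0,1,2,3,4,5,6,7,8,9,10,11,12,13,14,15
r1: 77,77,77,77,76,76,76,76,76,76,76,76,75,75,75,75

steps = 40; useful = 622; efficiency = 622/640 = 311/320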